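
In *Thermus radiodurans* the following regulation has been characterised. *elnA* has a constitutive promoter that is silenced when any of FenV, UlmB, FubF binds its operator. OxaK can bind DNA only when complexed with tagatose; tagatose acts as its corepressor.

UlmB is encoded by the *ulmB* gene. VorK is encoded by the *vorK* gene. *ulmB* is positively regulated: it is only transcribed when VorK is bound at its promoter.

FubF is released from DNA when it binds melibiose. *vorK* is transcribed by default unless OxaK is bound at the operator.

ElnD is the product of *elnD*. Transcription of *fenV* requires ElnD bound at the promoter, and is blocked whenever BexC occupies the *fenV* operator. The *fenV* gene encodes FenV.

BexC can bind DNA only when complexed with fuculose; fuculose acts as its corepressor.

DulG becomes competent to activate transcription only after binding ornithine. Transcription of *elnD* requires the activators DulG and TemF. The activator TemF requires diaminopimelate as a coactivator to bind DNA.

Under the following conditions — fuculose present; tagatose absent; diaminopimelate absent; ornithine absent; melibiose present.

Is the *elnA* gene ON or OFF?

Ornithine is absent, so DulG is inactive.
Diaminopimelate is absent, so TemF is inactive.
Required activator DulG is absent, so *elnD* is not transcribed.
So ElnD is not produced.
Fuculose is present, so BexC is active.
With repressor BexC bound, *fenV* is not transcribed.
So FenV is not produced.
Tagatose is absent, so OxaK is inactive.
With no repressor bound, *vorK* is transcribed.
So VorK is produced and active.
No repressor is bound and VorK is active, so *ulmB* is transcribed.
So UlmB is produced and active.
Melibiose is present, so FubF is inactive.
With repressor UlmB bound, *elnA* is not transcribed.

OFF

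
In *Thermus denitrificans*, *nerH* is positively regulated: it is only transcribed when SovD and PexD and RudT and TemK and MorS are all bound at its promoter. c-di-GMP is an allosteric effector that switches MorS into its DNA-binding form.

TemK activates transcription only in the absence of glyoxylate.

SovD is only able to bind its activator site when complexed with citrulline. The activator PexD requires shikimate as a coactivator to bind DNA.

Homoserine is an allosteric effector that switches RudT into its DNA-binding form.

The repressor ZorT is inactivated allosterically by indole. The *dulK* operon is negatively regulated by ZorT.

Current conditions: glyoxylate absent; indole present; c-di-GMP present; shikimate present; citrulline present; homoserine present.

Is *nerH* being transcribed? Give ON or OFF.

ON

Citrulline is present, so SovD is active.
Shikimate is present, so PexD is active.
Homoserine is present, so RudT is active.
Glyoxylate is absent, so TemK is active.
c-di-GMP is present, so MorS is active.
No repressor is bound and SovD and PexD and RudT and TemK and MorS are active, so *nerH* is transcribed.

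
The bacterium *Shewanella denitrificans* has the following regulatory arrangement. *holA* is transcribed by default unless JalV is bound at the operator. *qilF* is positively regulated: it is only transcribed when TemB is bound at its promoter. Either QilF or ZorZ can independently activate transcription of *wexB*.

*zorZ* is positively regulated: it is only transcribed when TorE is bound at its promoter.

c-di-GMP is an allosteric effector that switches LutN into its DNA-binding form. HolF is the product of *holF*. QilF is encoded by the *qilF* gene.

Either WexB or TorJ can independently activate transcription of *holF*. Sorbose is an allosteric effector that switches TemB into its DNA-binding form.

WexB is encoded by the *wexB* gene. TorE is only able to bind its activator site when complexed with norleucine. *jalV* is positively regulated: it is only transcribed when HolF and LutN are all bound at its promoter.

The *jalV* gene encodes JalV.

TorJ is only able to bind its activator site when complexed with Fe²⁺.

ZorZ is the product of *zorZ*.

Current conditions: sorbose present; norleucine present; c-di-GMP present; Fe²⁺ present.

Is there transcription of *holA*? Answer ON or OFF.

OFF

Sorbose is present, so TemB is active.
No repressor is bound and TemB is active, so *qilF* is transcribed.
So QilF is produced and active.
Norleucine is present, so TorE is active.
No repressor is bound and TorE is active, so *zorZ* is transcribed.
So ZorZ is produced and active.
Activator QilF is present, so *wexB* is transcribed.
So WexB is produced and active.
Fe²⁺ is present, so TorJ is active.
Activator WexB is present, so *holF* is transcribed.
So HolF is produced and active.
c-di-GMP is present, so LutN is active.
No repressor is bound and HolF and LutN are active, so *jalV* is transcribed.
So JalV is produced and active.
With repressor JalV bound, *holA* is not transcribed.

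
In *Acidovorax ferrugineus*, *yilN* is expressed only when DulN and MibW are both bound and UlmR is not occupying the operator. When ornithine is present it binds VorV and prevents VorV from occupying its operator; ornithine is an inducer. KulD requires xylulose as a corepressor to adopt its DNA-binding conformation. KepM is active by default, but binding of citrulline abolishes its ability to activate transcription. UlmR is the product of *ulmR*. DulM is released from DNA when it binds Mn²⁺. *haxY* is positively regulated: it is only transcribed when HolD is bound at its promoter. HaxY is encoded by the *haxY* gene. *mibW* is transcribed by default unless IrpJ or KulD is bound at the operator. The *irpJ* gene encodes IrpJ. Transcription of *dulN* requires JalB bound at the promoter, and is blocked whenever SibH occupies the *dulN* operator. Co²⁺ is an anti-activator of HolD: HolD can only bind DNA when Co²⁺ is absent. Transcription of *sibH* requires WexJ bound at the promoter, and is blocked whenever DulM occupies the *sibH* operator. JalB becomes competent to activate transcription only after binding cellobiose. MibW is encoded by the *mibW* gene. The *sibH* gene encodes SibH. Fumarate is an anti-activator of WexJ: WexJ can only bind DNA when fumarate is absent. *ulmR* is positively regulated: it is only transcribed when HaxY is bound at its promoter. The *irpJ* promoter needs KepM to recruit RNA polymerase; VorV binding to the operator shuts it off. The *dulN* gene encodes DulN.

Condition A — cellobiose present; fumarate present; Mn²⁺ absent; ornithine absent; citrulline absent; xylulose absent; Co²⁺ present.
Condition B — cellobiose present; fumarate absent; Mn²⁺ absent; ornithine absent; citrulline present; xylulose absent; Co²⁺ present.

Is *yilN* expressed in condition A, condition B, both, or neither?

both

Condition A:
Cellobiose is present, so JalB is active.
Fumarate is present, so WexJ is inactive.
Mn²⁺ is absent, so DulM is active.
With repressor DulM bound, *sibH* is not transcribed.
So SibH is not produced.
No repressor is bound and JalB is active, so *dulN* is transcribed.
So DulN is produced and active.
Ornithine is absent, so VorV is active.
Citrulline is absent, so KepM is active.
With repressor VorV bound, *irpJ* is not transcribed.
So IrpJ is not produced.
Xylulose is absent, so KulD is inactive.
With no repressor bound, *mibW* is transcribed.
So MibW is produced and active.
Co²⁺ is present, so HolD is inactive.
Required activator HolD is absent, so *haxY* is not transcribed.
So HaxY is not produced.
Required activator HaxY is absent, so *ulmR* is not transcribed.
So UlmR is not produced.
No repressor is bound and DulN and MibW are active, so *yilN* is transcribed.
→ *yilN* is ON in A.
Condition B:
Cellobiose is present, so JalB is active.
Fumarate is absent, so WexJ is active.
Mn²⁺ is absent, so DulM is active.
With repressor DulM bound, *sibH* is not transcribed.
So SibH is not produced.
No repressor is bound and JalB is active, so *dulN* is transcribed.
So DulN is produced and active.
Ornithine is absent, so VorV is active.
Citrulline is present, so KepM is inactive.
With repressor VorV bound, *irpJ* is not transcribed.
So IrpJ is not produced.
Xylulose is absent, so KulD is inactive.
With no repressor bound, *mibW* is transcribed.
So MibW is produced and active.
Co²⁺ is present, so HolD is inactive.
Required activator HolD is absent, so *haxY* is not transcribed.
So HaxY is not produced.
Required activator HaxY is absent, so *ulmR* is not transcribed.
So UlmR is not produced.
No repressor is bound and DulN and MibW are active, so *yilN* is transcribed.
→ *yilN* is ON in B.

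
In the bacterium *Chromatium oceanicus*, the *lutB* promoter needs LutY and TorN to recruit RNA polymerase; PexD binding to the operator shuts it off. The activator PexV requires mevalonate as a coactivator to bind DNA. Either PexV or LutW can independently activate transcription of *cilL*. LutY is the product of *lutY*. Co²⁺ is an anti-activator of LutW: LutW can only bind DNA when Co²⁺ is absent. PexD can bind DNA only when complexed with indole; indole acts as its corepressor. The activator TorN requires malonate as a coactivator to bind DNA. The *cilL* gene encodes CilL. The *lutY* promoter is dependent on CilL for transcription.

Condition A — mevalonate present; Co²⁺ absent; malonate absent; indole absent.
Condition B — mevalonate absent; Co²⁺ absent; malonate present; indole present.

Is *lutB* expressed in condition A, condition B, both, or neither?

neither

Condition A:
Mevalonate is present, so PexV is active.
Co²⁺ is absent, so LutW is active.
Activator PexV is present, so *cilL* is transcribed.
So CilL is produced and active.
No repressor is bound and CilL is active, so *lutY* is transcribed.
So LutY is produced and active.
Malonate is absent, so TorN is inactive.
Indole is absent, so PexD is inactive.
Required activator TorN is absent, so *lutB* is not transcribed.
→ *lutB* is OFF in A.
Condition B:
Mevalonate is absent, so PexV is inactive.
Co²⁺ is absent, so LutW is active.
Activator LutW is present, so *cilL* is transcribed.
So CilL is produced and active.
No repressor is bound and CilL is active, so *lutY* is transcribed.
So LutY is produced and active.
Malonate is present, so TorN is active.
Indole is present, so PexD is active.
With repressor PexD bound, *lutB* is not transcribed.
→ *lutB* is OFF in B.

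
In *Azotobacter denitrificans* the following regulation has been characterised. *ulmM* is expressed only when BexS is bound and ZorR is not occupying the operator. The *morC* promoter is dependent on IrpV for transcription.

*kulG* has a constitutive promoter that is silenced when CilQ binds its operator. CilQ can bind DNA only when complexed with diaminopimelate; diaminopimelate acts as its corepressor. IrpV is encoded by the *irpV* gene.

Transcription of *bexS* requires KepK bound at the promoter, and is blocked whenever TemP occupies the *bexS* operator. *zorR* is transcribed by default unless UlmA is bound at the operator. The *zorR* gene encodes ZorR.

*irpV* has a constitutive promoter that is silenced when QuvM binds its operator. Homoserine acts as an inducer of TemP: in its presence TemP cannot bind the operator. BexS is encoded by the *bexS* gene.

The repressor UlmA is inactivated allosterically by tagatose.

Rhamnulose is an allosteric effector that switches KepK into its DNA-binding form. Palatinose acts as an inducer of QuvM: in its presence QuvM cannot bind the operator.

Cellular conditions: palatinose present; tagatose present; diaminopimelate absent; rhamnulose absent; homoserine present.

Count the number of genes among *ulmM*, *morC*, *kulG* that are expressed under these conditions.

2

Tagatose is present, so UlmA is inactive.
With no repressor bound, *zorR* is transcribed.
So ZorR is produced and active.
Homoserine is present, so TemP is inactive.
Rhamnulose is absent, so KepK is inactive.
Required activator KepK is absent, so *bexS* is not transcribed.
So BexS is not produced.
With repressor ZorR bound, *ulmM* is not transcribed.
→ *ulmM* is OFF.
Palatinose is present, so QuvM is inactive.
With no repressor bound, *irpV* is transcribed.
So IrpV is produced and active.
No repressor is bound and IrpV is active, so *morC* is transcribed.
→ *morC* is ON.
Diaminopimelate is absent, so CilQ is inactive.
With no repressor bound, *kulG* is transcribed.
→ *kulG* is ON.
2 of the 3 genes are transcribed.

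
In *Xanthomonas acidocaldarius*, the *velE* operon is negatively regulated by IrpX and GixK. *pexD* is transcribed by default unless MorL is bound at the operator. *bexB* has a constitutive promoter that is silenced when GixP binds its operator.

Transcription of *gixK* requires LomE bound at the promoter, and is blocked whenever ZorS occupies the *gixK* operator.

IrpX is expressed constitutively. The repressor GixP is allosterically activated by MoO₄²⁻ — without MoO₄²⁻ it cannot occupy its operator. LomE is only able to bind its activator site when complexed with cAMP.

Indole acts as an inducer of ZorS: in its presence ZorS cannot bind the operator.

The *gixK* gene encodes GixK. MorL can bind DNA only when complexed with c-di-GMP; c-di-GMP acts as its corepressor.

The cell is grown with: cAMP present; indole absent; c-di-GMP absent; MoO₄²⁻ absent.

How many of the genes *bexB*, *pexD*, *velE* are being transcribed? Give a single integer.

2

MoO₄²⁻ is absent, so GixP is inactive.
With no repressor bound, *bexB* is transcribed.
→ *bexB* is ON.
c-di-GMP is absent, so MorL is inactive.
With no repressor bound, *pexD* is transcribed.
→ *pexD* is ON.
IrpX is produced constitutively and is active.
cAMP is present, so LomE is active.
Indole is absent, so ZorS is active.
With repressor ZorS bound, *gixK* is not transcribed.
So GixK is not produced.
With repressor IrpX bound, *velE* is not transcribed.
→ *velE* is OFF.
2 of the 3 genes are transcribed.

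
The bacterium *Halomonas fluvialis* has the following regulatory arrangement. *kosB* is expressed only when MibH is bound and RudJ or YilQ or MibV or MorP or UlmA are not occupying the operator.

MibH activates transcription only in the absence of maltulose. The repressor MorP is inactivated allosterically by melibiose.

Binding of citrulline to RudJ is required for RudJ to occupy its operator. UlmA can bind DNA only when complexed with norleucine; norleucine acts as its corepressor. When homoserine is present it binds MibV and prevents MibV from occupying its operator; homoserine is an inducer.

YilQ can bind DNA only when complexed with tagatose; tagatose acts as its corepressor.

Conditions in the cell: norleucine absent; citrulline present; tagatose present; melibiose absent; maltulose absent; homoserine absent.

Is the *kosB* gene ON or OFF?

OFF

Citrulline is present, so RudJ is active.
Tagatose is present, so YilQ is active.
Homoserine is absent, so MibV is active.
Melibiose is absent, so MorP is active.
Norleucine is absent, so UlmA is inactive.
Maltulose is absent, so MibH is active.
With repressor RudJ bound, *kosB* is not transcribed.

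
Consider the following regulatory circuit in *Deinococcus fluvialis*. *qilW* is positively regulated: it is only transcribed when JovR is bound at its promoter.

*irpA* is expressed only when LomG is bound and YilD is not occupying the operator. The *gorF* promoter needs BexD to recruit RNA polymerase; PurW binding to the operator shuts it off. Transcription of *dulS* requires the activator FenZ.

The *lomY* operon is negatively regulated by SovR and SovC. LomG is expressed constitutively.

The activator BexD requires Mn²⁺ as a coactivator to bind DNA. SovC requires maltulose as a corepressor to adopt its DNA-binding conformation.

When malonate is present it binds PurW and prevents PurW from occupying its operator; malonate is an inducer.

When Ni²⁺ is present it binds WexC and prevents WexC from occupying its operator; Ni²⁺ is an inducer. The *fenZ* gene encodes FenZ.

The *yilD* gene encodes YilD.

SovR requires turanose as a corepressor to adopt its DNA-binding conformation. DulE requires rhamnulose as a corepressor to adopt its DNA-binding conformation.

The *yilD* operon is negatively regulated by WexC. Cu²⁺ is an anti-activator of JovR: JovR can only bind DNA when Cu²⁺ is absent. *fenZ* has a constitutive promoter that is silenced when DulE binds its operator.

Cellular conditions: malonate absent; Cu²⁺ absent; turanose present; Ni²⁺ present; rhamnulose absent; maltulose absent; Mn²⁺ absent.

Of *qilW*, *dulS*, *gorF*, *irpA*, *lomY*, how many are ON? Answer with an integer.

2

Cu²⁺ is absent, so JovR is active.
No repressor is bound and JovR is active, so *qilW* is transcribed.
→ *qilW* is ON.
Rhamnulose is absent, so DulE is inactive.
With no repressor bound, *fenZ* is transcribed.
So FenZ is produced and active.
No repressor is bound and FenZ is active, so *dulS* is transcribed.
→ *dulS* is ON.
Malonate is absent, so PurW is active.
Mn²⁺ is absent, so BexD is inactive.
With repressor PurW bound, *gorF* is not transcribed.
→ *gorF* is OFF.
Ni²⁺ is present, so WexC is inactive.
With no repressor bound, *yilD* is transcribed.
So YilD is produced and active.
LomG is produced constitutively and is active.
With repressor YilD bound, *irpA* is not transcribed.
→ *irpA* is OFF.
Turanose is present, so SovR is active.
Maltulose is absent, so SovC is inactive.
With repressor SovR bound, *lomY* is not transcribed.
→ *lomY* is OFF.
2 of the 5 genes are transcribed.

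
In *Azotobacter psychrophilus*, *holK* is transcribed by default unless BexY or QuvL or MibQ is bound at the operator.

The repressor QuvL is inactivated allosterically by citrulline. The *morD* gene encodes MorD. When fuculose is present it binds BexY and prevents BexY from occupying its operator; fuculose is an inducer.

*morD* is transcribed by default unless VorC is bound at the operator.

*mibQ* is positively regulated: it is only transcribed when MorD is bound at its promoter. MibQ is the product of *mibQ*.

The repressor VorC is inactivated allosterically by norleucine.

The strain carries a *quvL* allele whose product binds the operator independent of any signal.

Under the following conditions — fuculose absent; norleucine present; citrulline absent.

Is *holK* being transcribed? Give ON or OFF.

OFF

Fuculose is absent, so BexY is active.
QuvL is constitutively active in this strain.
Norleucine is present, so VorC is inactive.
With no repressor bound, *morD* is transcribed.
So MorD is produced and active.
No repressor is bound and MorD is active, so *mibQ* is transcribed.
So MibQ is produced and active.
With repressor BexY bound, *holK* is not transcribed.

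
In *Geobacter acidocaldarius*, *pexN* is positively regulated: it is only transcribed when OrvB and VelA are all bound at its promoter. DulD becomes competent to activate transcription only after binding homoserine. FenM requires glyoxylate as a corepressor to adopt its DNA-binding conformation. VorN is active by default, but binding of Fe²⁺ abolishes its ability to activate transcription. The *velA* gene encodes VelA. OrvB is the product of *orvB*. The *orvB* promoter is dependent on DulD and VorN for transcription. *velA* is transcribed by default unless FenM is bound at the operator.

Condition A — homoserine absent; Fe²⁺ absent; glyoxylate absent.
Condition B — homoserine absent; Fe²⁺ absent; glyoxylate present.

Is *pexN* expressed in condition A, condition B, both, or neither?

Condition A:
Homoserine is absent, so DulD is inactive.
Fe²⁺ is absent, so VorN is active.
Required activator DulD is absent, so *orvB* is not transcribed.
So OrvB is not produced.
Glyoxylate is absent, so FenM is inactive.
With no repressor bound, *velA* is transcribed.
So VelA is produced and active.
Required activator OrvB is absent, so *pexN* is not transcribed.
→ *pexN* is OFF in A.
Condition B:
Homoserine is absent, so DulD is inactive.
Fe²⁺ is absent, so VorN is active.
Required activator DulD is absent, so *orvB* is not transcribed.
So OrvB is not produced.
Glyoxylate is present, so FenM is active.
With repressor FenM bound, *velA* is not transcribed.
So VelA is not produced.
Required activator OrvB is absent, so *pexN* is not transcribed.
→ *pexN* is OFF in B.

neither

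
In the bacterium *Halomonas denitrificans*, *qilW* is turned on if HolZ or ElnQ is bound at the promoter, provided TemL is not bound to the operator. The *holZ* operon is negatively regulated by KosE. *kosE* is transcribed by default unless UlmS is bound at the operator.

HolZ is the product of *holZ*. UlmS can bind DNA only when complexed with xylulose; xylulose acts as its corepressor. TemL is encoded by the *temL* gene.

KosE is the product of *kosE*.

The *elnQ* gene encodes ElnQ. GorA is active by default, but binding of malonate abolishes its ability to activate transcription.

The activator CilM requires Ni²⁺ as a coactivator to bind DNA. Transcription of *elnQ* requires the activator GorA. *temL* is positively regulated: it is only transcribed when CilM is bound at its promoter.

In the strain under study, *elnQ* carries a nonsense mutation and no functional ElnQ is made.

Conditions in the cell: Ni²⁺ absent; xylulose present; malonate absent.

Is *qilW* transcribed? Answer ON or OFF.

Xylulose is present, so UlmS is active.
With repressor UlmS bound, *kosE* is not transcribed.
So KosE is not produced.
With no repressor bound, *holZ* is transcribed.
So HolZ is produced and active.
Ni²⁺ is absent, so CilM is inactive.
Required activator CilM is absent, so *temL* is not transcribed.
So TemL is not produced.
ElnQ is non-functional in this strain, so it has no effect.
Activator HolZ is present, so *qilW* is transcribed.

ON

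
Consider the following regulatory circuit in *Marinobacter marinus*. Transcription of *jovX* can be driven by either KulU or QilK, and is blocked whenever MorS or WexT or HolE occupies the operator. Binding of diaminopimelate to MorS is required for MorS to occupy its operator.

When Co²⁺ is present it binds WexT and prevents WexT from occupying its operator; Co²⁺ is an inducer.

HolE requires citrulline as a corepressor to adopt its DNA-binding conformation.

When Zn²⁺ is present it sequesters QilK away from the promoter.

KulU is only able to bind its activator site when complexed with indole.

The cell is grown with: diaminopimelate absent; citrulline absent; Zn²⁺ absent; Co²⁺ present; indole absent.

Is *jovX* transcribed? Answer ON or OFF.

ON

Indole is absent, so KulU is inactive.
Diaminopimelate is absent, so MorS is inactive.
Zn²⁺ is absent, so QilK is active.
Co²⁺ is present, so WexT is inactive.
Citrulline is absent, so HolE is inactive.
Activator QilK is present, so *jovX* is transcribed.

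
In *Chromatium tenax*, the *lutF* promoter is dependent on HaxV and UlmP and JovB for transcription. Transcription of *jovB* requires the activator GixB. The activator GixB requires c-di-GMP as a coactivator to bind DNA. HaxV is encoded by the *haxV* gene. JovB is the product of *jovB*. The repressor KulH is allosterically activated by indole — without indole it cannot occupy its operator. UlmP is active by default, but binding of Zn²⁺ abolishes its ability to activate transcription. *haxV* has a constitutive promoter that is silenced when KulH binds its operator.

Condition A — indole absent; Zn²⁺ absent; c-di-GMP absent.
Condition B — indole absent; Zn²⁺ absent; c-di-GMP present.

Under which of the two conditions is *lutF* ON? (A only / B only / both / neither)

B only

Condition A:
Indole is absent, so KulH is inactive.
With no repressor bound, *haxV* is transcribed.
So HaxV is produced and active.
Zn²⁺ is absent, so UlmP is active.
c-di-GMP is absent, so GixB is inactive.
Required activator GixB is absent, so *jovB* is not transcribed.
So JovB is not produced.
Required activator JovB is absent, so *lutF* is not transcribed.
→ *lutF* is OFF in A.
Condition B:
Indole is absent, so KulH is inactive.
With no repressor bound, *haxV* is transcribed.
So HaxV is produced and active.
Zn²⁺ is absent, so UlmP is active.
c-di-GMP is present, so GixB is active.
No repressor is bound and GixB is active, so *jovB* is transcribed.
So JovB is produced and active.
No repressor is bound and HaxV and UlmP and JovB are active, so *lutF* is transcribed.
→ *lutF* is ON in B.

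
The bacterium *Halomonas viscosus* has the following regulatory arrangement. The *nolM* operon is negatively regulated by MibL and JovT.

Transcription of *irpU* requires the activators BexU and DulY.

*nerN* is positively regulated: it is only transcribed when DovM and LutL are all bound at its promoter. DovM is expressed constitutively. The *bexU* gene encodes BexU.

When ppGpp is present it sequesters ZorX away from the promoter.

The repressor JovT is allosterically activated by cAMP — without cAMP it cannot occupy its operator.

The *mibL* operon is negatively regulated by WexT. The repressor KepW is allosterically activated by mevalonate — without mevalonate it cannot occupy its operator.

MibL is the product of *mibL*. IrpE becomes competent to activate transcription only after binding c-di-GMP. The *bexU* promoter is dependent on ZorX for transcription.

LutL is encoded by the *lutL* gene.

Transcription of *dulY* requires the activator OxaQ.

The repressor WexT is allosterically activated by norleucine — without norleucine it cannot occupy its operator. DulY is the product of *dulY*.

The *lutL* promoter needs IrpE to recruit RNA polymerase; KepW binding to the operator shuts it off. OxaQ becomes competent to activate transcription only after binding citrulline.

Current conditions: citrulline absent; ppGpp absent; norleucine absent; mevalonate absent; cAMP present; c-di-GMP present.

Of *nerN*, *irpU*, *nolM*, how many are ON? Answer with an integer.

1

DovM is produced constitutively and is active.
c-di-GMP is present, so IrpE is active.
Mevalonate is absent, so KepW is inactive.
No repressor is bound and IrpE is active, so *lutL* is transcribed.
So LutL is produced and active.
No repressor is bound and DovM and LutL are active, so *nerN* is transcribed.
→ *nerN* is ON.
ppGpp is absent, so ZorX is active.
No repressor is bound and ZorX is active, so *bexU* is transcribed.
So BexU is produced and active.
Citrulline is absent, so OxaQ is inactive.
Required activator OxaQ is absent, so *dulY* is not transcribed.
So DulY is not produced.
Required activator DulY is absent, so *irpU* is not transcribed.
→ *irpU* is OFF.
Norleucine is absent, so WexT is inactive.
With no repressor bound, *mibL* is transcribed.
So MibL is produced and active.
cAMP is present, so JovT is active.
With repressor MibL bound, *nolM* is not transcribed.
→ *nolM* is OFF.
1 of the 3 genes is transcribed.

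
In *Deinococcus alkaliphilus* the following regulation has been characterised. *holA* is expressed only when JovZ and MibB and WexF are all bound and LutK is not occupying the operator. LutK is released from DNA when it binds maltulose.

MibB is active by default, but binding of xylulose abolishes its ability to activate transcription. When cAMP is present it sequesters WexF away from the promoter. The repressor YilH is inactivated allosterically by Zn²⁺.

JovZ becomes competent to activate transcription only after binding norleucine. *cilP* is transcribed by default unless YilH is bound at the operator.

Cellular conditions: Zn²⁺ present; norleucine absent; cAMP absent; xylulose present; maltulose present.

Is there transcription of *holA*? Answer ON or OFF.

Norleucine is absent, so JovZ is inactive.
Xylulose is present, so MibB is inactive.
Maltulose is present, so LutK is inactive.
cAMP is absent, so WexF is active.
Required activator JovZ is absent, so *holA* is not transcribed.

OFF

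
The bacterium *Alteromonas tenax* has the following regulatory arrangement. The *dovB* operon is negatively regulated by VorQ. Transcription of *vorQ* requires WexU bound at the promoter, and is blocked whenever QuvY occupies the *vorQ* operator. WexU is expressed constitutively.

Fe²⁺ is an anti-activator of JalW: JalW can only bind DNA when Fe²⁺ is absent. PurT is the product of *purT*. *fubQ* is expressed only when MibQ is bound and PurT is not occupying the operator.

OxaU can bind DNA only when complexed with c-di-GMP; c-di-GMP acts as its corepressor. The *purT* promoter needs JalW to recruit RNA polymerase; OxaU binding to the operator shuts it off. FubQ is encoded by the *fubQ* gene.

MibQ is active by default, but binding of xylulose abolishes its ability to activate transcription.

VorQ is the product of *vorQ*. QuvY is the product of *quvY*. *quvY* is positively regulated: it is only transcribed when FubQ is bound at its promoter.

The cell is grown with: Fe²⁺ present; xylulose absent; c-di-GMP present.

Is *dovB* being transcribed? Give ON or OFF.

ON

Fe²⁺ is present, so JalW is inactive.
c-di-GMP is present, so OxaU is active.
With repressor OxaU bound, *purT* is not transcribed.
So PurT is not produced.
Xylulose is absent, so MibQ is active.
No repressor is bound and MibQ is active, so *fubQ* is transcribed.
So FubQ is produced and active.
No repressor is bound and FubQ is active, so *quvY* is transcribed.
So QuvY is produced and active.
WexU is produced constitutively and is active.
With repressor QuvY bound, *vorQ* is not transcribed.
So VorQ is not produced.
With no repressor bound, *dovB* is transcribed.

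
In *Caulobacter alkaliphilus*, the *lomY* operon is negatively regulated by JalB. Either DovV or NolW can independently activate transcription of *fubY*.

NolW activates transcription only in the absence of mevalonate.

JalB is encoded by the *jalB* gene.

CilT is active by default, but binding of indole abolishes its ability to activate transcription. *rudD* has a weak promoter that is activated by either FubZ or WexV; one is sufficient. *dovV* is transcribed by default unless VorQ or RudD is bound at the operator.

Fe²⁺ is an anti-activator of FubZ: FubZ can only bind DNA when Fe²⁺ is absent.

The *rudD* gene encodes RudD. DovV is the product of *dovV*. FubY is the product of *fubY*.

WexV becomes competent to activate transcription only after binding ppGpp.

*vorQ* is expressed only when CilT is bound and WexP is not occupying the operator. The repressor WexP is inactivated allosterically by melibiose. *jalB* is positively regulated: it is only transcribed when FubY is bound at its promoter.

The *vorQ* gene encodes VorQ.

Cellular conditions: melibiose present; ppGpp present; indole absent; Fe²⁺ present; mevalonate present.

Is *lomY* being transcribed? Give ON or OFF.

Melibiose is present, so WexP is inactive.
Indole is absent, so CilT is active.
No repressor is bound and CilT is active, so *vorQ* is transcribed.
So VorQ is produced and active.
Fe²⁺ is present, so FubZ is inactive.
ppGpp is present, so WexV is active.
Activator WexV is present, so *rudD* is transcribed.
So RudD is produced and active.
With repressor VorQ bound, *dovV* is not transcribed.
So DovV is not produced.
Mevalonate is present, so NolW is inactive.
No activator is available at the *fubY* promoter, so *fubY* is not transcribed.
So FubY is not produced.
Required activator FubY is absent, so *jalB* is not transcribed.
So JalB is not produced.
With no repressor bound, *lomY* is transcribed.

ON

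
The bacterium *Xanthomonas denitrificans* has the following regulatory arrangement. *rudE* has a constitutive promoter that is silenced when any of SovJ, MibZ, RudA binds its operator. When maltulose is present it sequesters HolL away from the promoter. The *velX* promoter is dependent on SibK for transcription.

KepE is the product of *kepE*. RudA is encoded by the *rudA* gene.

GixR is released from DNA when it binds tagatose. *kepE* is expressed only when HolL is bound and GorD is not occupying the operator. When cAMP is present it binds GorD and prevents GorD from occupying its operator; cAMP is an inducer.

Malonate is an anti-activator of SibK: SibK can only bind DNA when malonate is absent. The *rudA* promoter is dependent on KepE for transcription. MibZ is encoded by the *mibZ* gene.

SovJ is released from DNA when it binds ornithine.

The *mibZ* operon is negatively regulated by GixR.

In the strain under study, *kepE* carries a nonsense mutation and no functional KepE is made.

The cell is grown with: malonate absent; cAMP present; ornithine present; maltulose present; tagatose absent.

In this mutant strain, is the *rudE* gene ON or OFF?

ON

Ornithine is present, so SovJ is inactive.
Tagatose is absent, so GixR is active.
With repressor GixR bound, *mibZ* is not transcribed.
So MibZ is not produced.
KepE is non-functional in this strain, so it has no effect.
Required activator KepE is absent, so *rudA* is not transcribed.
So RudA is not produced.
With no repressor bound, *rudE* is transcribed.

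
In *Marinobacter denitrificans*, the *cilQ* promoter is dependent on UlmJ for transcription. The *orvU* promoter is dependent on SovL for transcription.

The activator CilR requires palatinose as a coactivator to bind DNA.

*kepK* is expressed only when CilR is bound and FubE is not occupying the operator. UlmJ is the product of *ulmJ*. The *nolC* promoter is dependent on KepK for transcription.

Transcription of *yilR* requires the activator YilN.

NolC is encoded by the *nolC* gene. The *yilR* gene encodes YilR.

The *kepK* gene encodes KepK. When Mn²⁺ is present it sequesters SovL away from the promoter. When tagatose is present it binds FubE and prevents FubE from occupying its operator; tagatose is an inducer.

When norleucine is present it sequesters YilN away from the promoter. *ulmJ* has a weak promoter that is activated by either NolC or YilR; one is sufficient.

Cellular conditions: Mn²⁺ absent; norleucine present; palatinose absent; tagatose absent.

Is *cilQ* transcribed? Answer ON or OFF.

Palatinose is absent, so CilR is inactive.
Tagatose is absent, so FubE is active.
With repressor FubE bound, *kepK* is not transcribed.
So KepK is not produced.
Required activator KepK is absent, so *nolC* is not transcribed.
So NolC is not produced.
Norleucine is present, so YilN is inactive.
Required activator YilN is absent, so *yilR* is not transcribed.
So YilR is not produced.
No activator is available at the *ulmJ* promoter, so *ulmJ* is not transcribed.
So UlmJ is not produced.
Required activator UlmJ is absent, so *cilQ* is not transcribed.

OFF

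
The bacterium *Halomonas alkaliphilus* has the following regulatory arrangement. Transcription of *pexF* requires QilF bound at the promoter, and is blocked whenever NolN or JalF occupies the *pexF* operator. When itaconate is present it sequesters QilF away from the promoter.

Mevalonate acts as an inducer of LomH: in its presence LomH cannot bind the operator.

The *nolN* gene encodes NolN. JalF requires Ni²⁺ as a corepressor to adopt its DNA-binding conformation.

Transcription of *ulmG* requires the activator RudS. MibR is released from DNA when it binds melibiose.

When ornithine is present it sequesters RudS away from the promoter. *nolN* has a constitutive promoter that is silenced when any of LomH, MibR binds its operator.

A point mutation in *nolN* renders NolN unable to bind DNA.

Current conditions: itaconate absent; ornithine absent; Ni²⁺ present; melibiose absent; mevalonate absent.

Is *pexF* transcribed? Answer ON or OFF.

OFF

NolN is non-functional in this strain, so it has no effect.
Ni²⁺ is present, so JalF is active.
Itaconate is absent, so QilF is active.
With repressor JalF bound, *pexF* is not transcribed.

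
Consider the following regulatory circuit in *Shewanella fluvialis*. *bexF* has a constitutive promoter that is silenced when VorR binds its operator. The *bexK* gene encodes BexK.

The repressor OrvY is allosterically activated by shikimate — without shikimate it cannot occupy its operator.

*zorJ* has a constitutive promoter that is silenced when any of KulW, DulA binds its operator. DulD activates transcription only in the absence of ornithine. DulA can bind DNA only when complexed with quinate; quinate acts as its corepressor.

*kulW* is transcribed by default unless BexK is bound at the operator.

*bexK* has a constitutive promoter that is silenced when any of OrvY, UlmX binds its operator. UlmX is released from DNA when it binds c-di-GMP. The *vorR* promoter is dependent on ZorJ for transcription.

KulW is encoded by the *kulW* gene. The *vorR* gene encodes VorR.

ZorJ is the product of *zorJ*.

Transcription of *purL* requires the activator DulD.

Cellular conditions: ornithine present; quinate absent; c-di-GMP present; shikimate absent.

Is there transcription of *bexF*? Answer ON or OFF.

OFF

Shikimate is absent, so OrvY is inactive.
c-di-GMP is present, so UlmX is inactive.
With no repressor bound, *bexK* is transcribed.
So BexK is produced and active.
With repressor BexK bound, *kulW* is not transcribed.
So KulW is not produced.
Quinate is absent, so DulA is inactive.
With no repressor bound, *zorJ* is transcribed.
So ZorJ is produced and active.
No repressor is bound and ZorJ is active, so *vorR* is transcribed.
So VorR is produced and active.
With repressor VorR bound, *bexF* is not transcribed.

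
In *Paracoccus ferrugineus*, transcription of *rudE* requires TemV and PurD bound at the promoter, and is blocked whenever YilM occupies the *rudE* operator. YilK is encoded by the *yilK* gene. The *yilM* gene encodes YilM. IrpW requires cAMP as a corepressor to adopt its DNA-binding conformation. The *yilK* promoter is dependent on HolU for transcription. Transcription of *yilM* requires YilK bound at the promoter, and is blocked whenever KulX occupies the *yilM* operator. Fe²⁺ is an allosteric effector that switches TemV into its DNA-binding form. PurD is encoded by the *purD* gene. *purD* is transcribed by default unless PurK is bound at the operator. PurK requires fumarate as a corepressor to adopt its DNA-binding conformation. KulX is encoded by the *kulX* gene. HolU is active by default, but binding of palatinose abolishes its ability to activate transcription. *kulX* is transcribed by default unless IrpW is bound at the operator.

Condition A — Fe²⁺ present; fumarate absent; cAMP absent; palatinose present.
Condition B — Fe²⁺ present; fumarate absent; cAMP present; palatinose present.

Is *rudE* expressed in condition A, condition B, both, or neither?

both

Condition A:
Fe²⁺ is present, so TemV is active.
Fumarate is absent, so PurK is inactive.
With no repressor bound, *purD* is transcribed.
So PurD is produced and active.
cAMP is absent, so IrpW is inactive.
With no repressor bound, *kulX* is transcribed.
So KulX is produced and active.
Palatinose is present, so HolU is inactive.
Required activator HolU is absent, so *yilK* is not transcribed.
So YilK is not produced.
With repressor KulX bound, *yilM* is not transcribed.
So YilM is not produced.
No repressor is bound and TemV and PurD are active, so *rudE* is transcribed.
→ *rudE* is ON in A.
Condition B:
Fe²⁺ is present, so TemV is active.
Fumarate is absent, so PurK is inactive.
With no repressor bound, *purD* is transcribed.
So PurD is produced and active.
cAMP is present, so IrpW is active.
With repressor IrpW bound, *kulX* is not transcribed.
So KulX is not produced.
Palatinose is present, so HolU is inactive.
Required activator HolU is absent, so *yilK* is not transcribed.
So YilK is not produced.
Required activator YilK is absent, so *yilM* is not transcribed.
So YilM is not produced.
No repressor is bound and TemV and PurD are active, so *rudE* is transcribed.
→ *rudE* is ON in B.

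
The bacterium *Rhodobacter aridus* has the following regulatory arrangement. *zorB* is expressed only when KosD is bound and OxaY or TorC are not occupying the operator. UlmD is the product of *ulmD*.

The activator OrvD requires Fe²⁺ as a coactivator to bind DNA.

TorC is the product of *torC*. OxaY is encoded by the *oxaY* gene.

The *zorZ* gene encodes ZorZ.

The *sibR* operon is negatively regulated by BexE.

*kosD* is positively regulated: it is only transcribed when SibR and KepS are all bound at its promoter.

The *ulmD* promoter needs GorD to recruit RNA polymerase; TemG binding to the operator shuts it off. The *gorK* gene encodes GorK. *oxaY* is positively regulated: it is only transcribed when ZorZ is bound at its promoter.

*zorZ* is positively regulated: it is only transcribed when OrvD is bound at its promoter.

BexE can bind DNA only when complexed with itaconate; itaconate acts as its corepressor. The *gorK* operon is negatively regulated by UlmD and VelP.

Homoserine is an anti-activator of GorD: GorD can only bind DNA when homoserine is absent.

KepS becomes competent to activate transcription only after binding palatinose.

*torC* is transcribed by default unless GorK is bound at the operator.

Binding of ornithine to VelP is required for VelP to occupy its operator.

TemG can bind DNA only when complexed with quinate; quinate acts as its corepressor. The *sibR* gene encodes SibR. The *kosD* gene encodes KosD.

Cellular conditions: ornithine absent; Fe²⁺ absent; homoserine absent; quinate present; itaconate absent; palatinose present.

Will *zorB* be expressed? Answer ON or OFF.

ON

Fe²⁺ is absent, so OrvD is inactive.
Required activator OrvD is absent, so *zorZ* is not transcribed.
So ZorZ is not produced.
Required activator ZorZ is absent, so *oxaY* is not transcribed.
So OxaY is not produced.
Quinate is present, so TemG is active.
Homoserine is absent, so GorD is active.
With repressor TemG bound, *ulmD* is not transcribed.
So UlmD is not produced.
Ornithine is absent, so VelP is inactive.
With no repressor bound, *gorK* is transcribed.
So GorK is produced and active.
With repressor GorK bound, *torC* is not transcribed.
So TorC is not produced.
Itaconate is absent, so BexE is inactive.
With no repressor bound, *sibR* is transcribed.
So SibR is produced and active.
Palatinose is present, so KepS is active.
No repressor is bound and SibR and KepS are active, so *kosD* is transcribed.
So KosD is produced and active.
No repressor is bound and KosD is active, so *zorB* is transcribed.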